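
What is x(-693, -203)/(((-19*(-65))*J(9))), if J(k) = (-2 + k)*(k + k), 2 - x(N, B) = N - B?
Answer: 82/25935 ≈ 0.0031618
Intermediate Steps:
x(N, B) = 2 + B - N (x(N, B) = 2 - (N - B) = 2 + (B - N) = 2 + B - N)
J(k) = 2*k*(-2 + k) (J(k) = (-2 + k)*(2*k) = 2*k*(-2 + k))
x(-693, -203)/(((-19*(-65))*J(9))) = (2 - 203 - 1*(-693))/(((-19*(-65))*(2*9*(-2 + 9)))) = (2 - 203 + 693)/((1235*(2*9*7))) = 492/((1235*126)) = 492/155610 = 492*(1/155610) = 82/25935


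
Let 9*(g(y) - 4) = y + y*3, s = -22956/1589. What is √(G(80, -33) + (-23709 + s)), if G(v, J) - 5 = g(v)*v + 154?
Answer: I*√463575549626/4767 ≈ 142.83*I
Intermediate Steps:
s = -22956/1589 (s = -22956*1/1589 = -22956/1589 ≈ -14.447)
g(y) = 4 + 4*y/9 (g(y) = 4 + (y + y*3)/9 = 4 + (y + 3*y)/9 = 4 + (4*y)/9 = 4 + 4*y/9)
G(v, J) = 159 + v*(4 + 4*v/9) (G(v, J) = 5 + ((4 + 4*v/9)*v + 154) = 5 + (v*(4 + 4*v/9) + 154) = 5 + (154 + v*(4 + 4*v/9)) = 159 + v*(4 + 4*v/9))
√(G(80, -33) + (-23709 + s)) = √((159 + (4/9)*80*(9 + 80)) + (-23709 - 22956/1589)) = √((159 + (4/9)*80*89) - 37696557/1589) = √((159 + 28480/9) - 37696557/1589) = √(29911/9 - 37696557/1589) = √(-291740434/14301) = I*√463575549626/4767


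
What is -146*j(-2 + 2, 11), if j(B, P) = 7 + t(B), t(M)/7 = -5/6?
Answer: -511/3 ≈ -170.33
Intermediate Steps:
t(M) = -35/6 (t(M) = 7*(-5/6) = -35/6)
j(B, P) = 7/6 (j(B, P) = 7 - 35/6 = 7/6)
-146*j(-2 + 2, 11) = -146*7/6 = -511/3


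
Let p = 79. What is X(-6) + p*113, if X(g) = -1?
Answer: 8926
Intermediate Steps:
X(-6) + p*113 = -1 + 79*113 = -1 + 8927 = 8926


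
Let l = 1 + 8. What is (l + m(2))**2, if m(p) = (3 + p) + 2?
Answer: 256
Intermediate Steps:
m(p) = 5 + p
l = 9
(l + m(2))**2 = (9 + (5 + 2))**2 = (9 + 7)**2 = 16**2 = 256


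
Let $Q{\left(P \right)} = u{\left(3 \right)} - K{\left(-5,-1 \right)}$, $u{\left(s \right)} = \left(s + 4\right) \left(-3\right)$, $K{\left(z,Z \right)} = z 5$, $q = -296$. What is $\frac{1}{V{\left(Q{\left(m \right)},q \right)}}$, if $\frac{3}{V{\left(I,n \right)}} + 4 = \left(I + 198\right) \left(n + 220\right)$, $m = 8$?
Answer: $- \frac{15356}{3} \approx -5118.7$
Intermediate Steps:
$K{\left(z,Z \right)} = 5 z$
$u{\left(s \right)} = -12 - 3 s$ ($u{\left(s \right)} = \left(4 + s\right) \left(-3\right) = -12 - 3 s$)
$Q{\left(P \right)} = 4$ ($Q{\left(P \right)} = \left(-12 - 9\right) - 5 \left(-5\right) = \left(-12 - 9\right) - -25 = -21 + 25 = 4$)
$V{\left(I,n \right)} = \frac{3}{-4 + \left(198 + I\right) \left(220 + n\right)}$ ($V{\left(I,n \right)} = \frac{3}{-4 + \left(I + 198\right) \left(n + 220\right)} = \frac{3}{-4 + \left(198 + I\right) \left(220 + n\right)}$)
$\frac{1}{V{\left(Q{\left(m \right)},q \right)}} = \frac{1}{3 \frac{1}{43556 + 198 \left(-296\right) + 220 \cdot 4 + 4 \left(-296\right)}} = \frac{1}{3 \frac{1}{43556 - 58608 + 880 - 1184}} = \frac{1}{3 \frac{1}{-15356}} = \frac{1}{3 \left(- \frac{1}{15356}\right)} = \frac{1}{- \frac{3}{15356}} = - \frac{15356}{3}$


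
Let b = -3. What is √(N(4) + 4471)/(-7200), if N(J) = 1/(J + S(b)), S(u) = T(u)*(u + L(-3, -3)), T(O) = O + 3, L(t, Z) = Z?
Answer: -7*√365/14400 ≈ -0.0092871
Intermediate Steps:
T(O) = 3 + O
S(u) = (-3 + u)*(3 + u) (S(u) = (3 + u)*(u - 3) = (3 + u)*(-3 + u) = (-3 + u)*(3 + u))
N(J) = 1/J (N(J) = 1/(J + (-9 + (-3)²)) = 1/(J + (-9 + 9)) = 1/(J + 0) = 1/J)
√(N(4) + 4471)/(-7200) = √(1/4 + 4471)/(-7200) = √(¼ + 4471)*(-1/7200) = √(17885/4)*(-1/7200) = (7*√365/2)*(-1/7200) = -7*√365/14400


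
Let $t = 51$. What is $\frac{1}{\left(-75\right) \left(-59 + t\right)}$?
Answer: $\frac{1}{600} \approx 0.0016667$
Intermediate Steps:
$\frac{1}{\left(-75\right) \left(-59 + t\right)} = \frac{1}{\left(-75\right) \left(-59 + 51\right)} = \frac{1}{\left(-75\right) \left(-8\right)} = \frac{1}{600}$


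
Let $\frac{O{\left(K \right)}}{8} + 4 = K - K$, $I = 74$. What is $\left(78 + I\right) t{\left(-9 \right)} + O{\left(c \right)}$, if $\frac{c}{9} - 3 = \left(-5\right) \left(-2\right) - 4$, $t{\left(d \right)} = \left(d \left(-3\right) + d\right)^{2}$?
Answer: $49216$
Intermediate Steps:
$t{\left(d \right)} = 4 d^{2}$ ($t{\left(d \right)} = \left(- 3 d + d\right)^{2} = \left(- 2 d\right)^{2} = 4 d^{2}$)
$c = 81$ ($c = 27 + 9 \left(\left(-5\right) \left(-2\right) - 4\right) = 27 + 9 \left(10 - 4\right) = 27 + 9 \cdot 6 = 27 + 54 = 81$)
$O{\left(K \right)} = -32$ ($O{\left(K \right)} = -32 + 8 \left(K - K\right) = -32 + 8 \cdot 0 = -32 + 0 = -32$)
$\left(78 + I\right) t{\left(-9 \right)} + O{\left(c \right)} = \left(78 + 74\right) 4 \left(-9\right)^{2} - 32 = 152 \cdot 4 \cdot 81 - 32 = 152 \cdot 324 - 32 = 49248 - 32 = 49216$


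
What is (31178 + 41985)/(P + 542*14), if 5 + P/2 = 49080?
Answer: 73163/105738 ≈ 0.69193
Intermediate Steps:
P = 98150 (P = -10 + 2*49080 = -10 + 98160 = 98150)
(31178 + 41985)/(P + 542*14) = (31178 + 41985)/(98150 + 542*14) = 73163/(98150 + 7588) = 73163/105738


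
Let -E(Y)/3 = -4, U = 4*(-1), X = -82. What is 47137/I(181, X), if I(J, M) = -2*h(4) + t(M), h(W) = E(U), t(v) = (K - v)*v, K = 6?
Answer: -47137/7240 ≈ -6.5106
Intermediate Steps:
U = -4
t(v) = v*(6 - v) (t(v) = (6 - v)*v = v*(6 - v))
E(Y) = 12 (E(Y) = -3*(-4) = 12)
h(W) = 12
I(J, M) = -24 + M*(6 - M) (I(J, M) = -2*12 + M*(6 - M) = -24 + M*(6 - M))
47137/I(181, X) = 47137/(-24 - 1*(-82)*(-6 - 82)) = 47137/(-24 - 1*(-82)*(-88)) = 47137/(-24 - 7216) = 47137/(-7240) = 47137*(-1/7240) = -47137/7240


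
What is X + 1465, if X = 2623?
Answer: 4088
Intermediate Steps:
X + 1465 = 2623 + 1465 = 4088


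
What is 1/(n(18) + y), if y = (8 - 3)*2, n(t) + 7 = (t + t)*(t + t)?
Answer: 1/1299 ≈ 0.00076982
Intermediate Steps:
n(t) = -7 + 4*t² (n(t) = -7 + (t + t)*(t + t) = -7 + (2*t)*(2*t) = -7 + 4*t²)
y = 10 (y = 5*2 = 10)
1/(n(18) + y) = 1/((-7 + 4*18²) + 10) = 1/((-7 + 4*324) + 10) = 1/((-7 + 1296) + 10) = 1/(1289 + 10) = 1/1299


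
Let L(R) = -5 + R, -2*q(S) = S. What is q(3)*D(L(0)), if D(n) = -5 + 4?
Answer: 3/2 ≈ 1.5000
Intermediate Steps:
q(S) = -S/2
D(n) = -1
q(3)*D(L(0)) = -½*3*(-1) = -3/2*(-1) = 3/2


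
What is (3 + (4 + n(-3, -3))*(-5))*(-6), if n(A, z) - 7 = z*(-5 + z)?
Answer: 1032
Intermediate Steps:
n(A, z) = 7 + z*(-5 + z)
(3 + (4 + n(-3, -3))*(-5))*(-6) = (3 + (4 + (7 + (-3)² - 5*(-3)))*(-5))*(-6) = (3 + (4 + (7 + 9 + 15))*(-5))*(-6) = (3 + (4 + 31)*(-5))*(-6) = (3 + 35*(-5))*(-6) = (3 - 175)*(-6) = -172*(-6) = 1032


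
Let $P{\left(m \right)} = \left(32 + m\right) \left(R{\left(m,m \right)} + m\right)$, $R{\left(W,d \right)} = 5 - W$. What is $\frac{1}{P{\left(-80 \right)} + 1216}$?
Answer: $\frac{1}{976} \approx 0.0010246$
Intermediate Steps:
$P{\left(m \right)} = 160 + 5 m$ ($P{\left(m \right)} = \left(32 + m\right) \left(\left(5 - m\right) + m\right) = \left(32 + m\right) 5 = 160 + 5 m$)
$\frac{1}{P{\left(-80 \right)} + 1216} = \frac{1}{\left(160 + 5 \left(-80\right)\right) + 1216} = \frac{1}{\left(160 - 400\right) + 1216} = \frac{1}{-240 + 1216} = \frac{1}{976}$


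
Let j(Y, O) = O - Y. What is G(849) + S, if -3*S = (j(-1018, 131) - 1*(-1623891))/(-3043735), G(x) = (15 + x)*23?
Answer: 12097128720/608747 ≈ 19872.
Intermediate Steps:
G(x) = 345 + 23*x
S = 108336/608747 (S = -((131 - 1*(-1018)) - 1*(-1623891))/(3*(-3043735)) = -((131 + 1018) + 1623891)*(-1)/(3*3043735) = -(1149 + 1623891)*(-1)/(3*3043735) = -541680*(-1)/3043735 = -⅓*(-325008/608747) = 108336/608747 ≈ 0.17797)
G(849) + S = (345 + 23*849) + 108336/608747 = (345 + 19527) + 108336/608747 = 19872 + 108336/608747 = 12097128720/608747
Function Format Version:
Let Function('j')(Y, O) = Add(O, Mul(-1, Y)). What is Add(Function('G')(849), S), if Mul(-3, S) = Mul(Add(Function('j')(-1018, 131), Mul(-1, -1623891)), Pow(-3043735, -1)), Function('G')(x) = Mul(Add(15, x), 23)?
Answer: Rational(12097128720, 608747) ≈ 19872.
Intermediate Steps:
Function('G')(x) = Add(345, Mul(23, x))
S = Rational(108336, 608747) (S = Mul(Rational(-1, 3), Mul(Add(Add(131, Mul(-1, -1018)), Mul(-1, -1623891)), Pow(-3043735, -1))) = Mul(Rational(-1, 3), Mul(Add(Add(131, 1018), 1623891), Rational(-1, 3043735))) = Mul(Rational(-1, 3), Mul(Add(1149, 1623891), Rational(-1, 3043735))) = Mul(Rational(-1, 3), Mul(1625040, Rational(-1, 3043735))) = Mul(Rational(-1, 3), Rational(-325008, 608747)) = Rational(108336, 608747) ≈ 0.17797)
Add(Function('G')(849), S) = Add(Add(345, Mul(23, 849)), Rational(108336, 608747)) = Add(Add(345, 19527), Rational(108336, 608747)) = Add(19872, Rational(108336, 608747)) = Rational(12097128720, 608747)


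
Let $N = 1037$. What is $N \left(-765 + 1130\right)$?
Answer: $378505$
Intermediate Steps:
$N \left(-765 + 1130\right) = 1037 \left(-765 + 1130\right) = 1037 \cdot 365 = 378505$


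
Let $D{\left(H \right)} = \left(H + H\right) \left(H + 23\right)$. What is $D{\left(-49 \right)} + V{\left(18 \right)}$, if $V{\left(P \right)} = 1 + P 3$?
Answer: $2603$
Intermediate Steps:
$D{\left(H \right)} = 2 H \left(23 + H\right)$
$V{\left(P \right)} = 1 + 3 P$
$D{\left(-49 \right)} + V{\left(18 \right)} = 2 \left(-49\right) \left(23 - 49\right) + \left(1 + 3 \cdot 18\right) = 2 \left(-49\right) \left(-26\right) + \left(1 + 54\right) = 2548 + 55 = 2603$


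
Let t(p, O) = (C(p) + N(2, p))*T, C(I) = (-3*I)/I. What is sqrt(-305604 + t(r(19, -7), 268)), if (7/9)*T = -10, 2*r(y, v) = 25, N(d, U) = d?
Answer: 3*I*sqrt(1663774)/7 ≈ 552.8*I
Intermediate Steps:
r(y, v) = 25/2 (r(y, v) = (1/2)*25 = 25/2)
T = -90/7 (T = (9/7)*(-10) = -90/7 ≈ -12.857)
C(I) = -3
t(p, O) = 90/7 (t(p, O) = (-3 + 2)*(-90/7) = -1*(-90/7) = 90/7)
sqrt(-305604 + t(r(19, -7), 268)) = sqrt(-305604 + 90/7) = sqrt(-2139138/7) = 3*I*sqrt(1663774)/7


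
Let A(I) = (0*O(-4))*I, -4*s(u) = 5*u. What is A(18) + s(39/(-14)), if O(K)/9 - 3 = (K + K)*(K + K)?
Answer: 195/56 ≈ 3.4821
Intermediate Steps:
O(K) = 27 + 36*K² (O(K) = 27 + 9*((K + K)*(K + K)) = 27 + 9*((2*K)*(2*K)) = 27 + 9*(4*K²) = 27 + 36*K²)
s(u) = -5*u/4
A(I) = 0 (A(I) = (0*(27 + 36*(-4)²))*I = (0*(27 + 36*16))*I = (0*(27 + 576))*I = (0*603)*I = 0*I = 0)
A(18) + s(39/(-14)) = 0 - 195/(4*(-14)) = 0 - 195*(-1)/(4*14) = 0 - 5/4*(-39/14) = 0 + 195/56 = 195/56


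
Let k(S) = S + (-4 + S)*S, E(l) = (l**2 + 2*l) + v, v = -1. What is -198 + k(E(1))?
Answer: -200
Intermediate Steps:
E(l) = -1 + l**2 + 2*l (E(l) = (l**2 + 2*l) - 1 = -1 + l**2 + 2*l)
k(S) = S + S*(-4 + S)
-198 + k(E(1)) = -198 + (-1 + 1**2 + 2*1)*(-3 + (-1 + 1**2 + 2*1)) = -198 + (-1 + 1 + 2)*(-3 + (-1 + 1 + 2)) = -198 + 2*(-3 + 2) = -198 + 2*(-1) = -198 - 2 = -200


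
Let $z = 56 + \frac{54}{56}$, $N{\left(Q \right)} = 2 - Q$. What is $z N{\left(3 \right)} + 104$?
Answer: $\frac{1317}{28} \approx 47.036$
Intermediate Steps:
$z = \frac{1595}{28}$ ($z = 56 + 54 \cdot \frac{1}{56} = 56 + \frac{27}{28} = \frac{1595}{28} \approx 56.964$)
$z N{\left(3 \right)} + 104 = \frac{1595 \left(2 - 3\right)}{28} + 104 = \frac{1595}{28} \left(-1\right) + 104 = - \frac{1595}{28} + 104 = \frac{1317}{28}$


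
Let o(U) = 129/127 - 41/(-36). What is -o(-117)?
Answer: -9851/4572 ≈ -2.1546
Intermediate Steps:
o(U) = 9851/4572 (o(U) = 129*(1/127) - 41*(-1/36) = 129/127 + 41/36 = 9851/4572)
-o(-117) = -1*9851/4572 = -9851/4572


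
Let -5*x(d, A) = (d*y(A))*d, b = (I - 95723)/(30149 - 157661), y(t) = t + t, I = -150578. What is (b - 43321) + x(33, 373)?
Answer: -11928044453/57960 ≈ -2.0580e+5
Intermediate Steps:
y(t) = 2*t
b = 22391/11592 (b = (-150578 - 95723)/(30149 - 157661) = -246301/(-127512) = -246301*(-1/127512) = 22391/11592 ≈ 1.9316)
x(d, A) = -2*A*d²/5 (x(d, A) = -d*(2*A)*d/5 = -2*A*d*d/5 = -2*A*d²/5)
(b - 43321) + x(33, 373) = (22391/11592 - 43321) - ⅖*373*33² = -502154641/11592 - ⅖*373*1089 = -502154641/11592 - 812394/5 = -11928044453/57960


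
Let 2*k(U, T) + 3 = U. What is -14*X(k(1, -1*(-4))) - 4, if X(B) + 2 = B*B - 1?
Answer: 24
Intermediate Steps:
k(U, T) = -3/2 + U/2
X(B) = -3 + B**2 (X(B) = -2 + (B*B - 1) = -2 + (B**2 - 1) = -2 + (-1 + B**2) = -3 + B**2)
-14*X(k(1, -1*(-4))) - 4 = -14*(-3 + (-3/2 + (1/2)*1)**2) - 4 = -14*(-3 + (-3/2 + 1/2)**2) - 4 = -14*(-3 + (-1)**2) - 4 = -14*(-3 + 1) - 4 = -14*(-2) - 4 = 28 - 4 = 24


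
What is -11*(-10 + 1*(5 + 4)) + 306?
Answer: 317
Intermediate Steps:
-11*(-10 + 1*(5 + 4)) + 306 = -11*(-10 + 1*9) + 306 = -11*(-10 + 9) + 306 = -11*(-1) + 306 = 11 + 306 = 317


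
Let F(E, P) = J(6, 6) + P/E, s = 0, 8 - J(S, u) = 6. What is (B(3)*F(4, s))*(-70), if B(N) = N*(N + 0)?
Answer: -1260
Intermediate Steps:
J(S, u) = 2 (J(S, u) = 8 - 1*6 = 8 - 6 = 2)
B(N) = N² (B(N) = N*N = N²)
F(E, P) = 2 + P/E
(B(3)*F(4, s))*(-70) = (3²*(2 + 0/4))*(-70) = (9*(2 + 0*(¼)))*(-70) = (9*(2 + 0))*(-70) = (9*2)*(-70) = 18*(-70) = -1260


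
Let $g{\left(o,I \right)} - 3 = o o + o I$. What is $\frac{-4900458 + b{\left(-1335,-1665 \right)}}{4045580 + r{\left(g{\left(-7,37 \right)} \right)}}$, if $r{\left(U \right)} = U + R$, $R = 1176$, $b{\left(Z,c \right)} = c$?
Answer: $- \frac{4902123}{4046549} \approx -1.2114$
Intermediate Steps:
$g{\left(o,I \right)} = 3 + o^{2} + I o$ ($g{\left(o,I \right)} = 3 + \left(o o + o I\right) = 3 + \left(o^{2} + I o\right) = 3 + o^{2} + I o$)
$r{\left(U \right)} = 1176 + U$ ($r{\left(U \right)} = U + 1176 = 1176 + U$)
$\frac{-4900458 + b{\left(-1335,-1665 \right)}}{4045580 + r{\left(g{\left(-7,37 \right)} \right)}} = \frac{-4900458 - 1665}{4045580 + \left(1176 + \left(3 + \left(-7\right)^{2} + 37 \left(-7\right)\right)\right)} = - \frac{4902123}{4045580 + \left(1176 + \left(3 + 49 - 259\right)\right)} = - \frac{4902123}{4045580 + \left(1176 - 207\right)} = - \frac{4902123}{4045580 + 969} = - \frac{4902123}{4046549}$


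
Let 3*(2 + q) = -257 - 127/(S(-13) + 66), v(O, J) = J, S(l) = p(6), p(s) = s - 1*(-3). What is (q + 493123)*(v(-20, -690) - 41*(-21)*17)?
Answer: 515726694127/75 ≈ 6.8764e+9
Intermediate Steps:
p(s) = 3 + s (p(s) = s + 3 = 3 + s)
S(l) = 9 (S(l) = 3 + 6 = 9)
q = -19852/225 (q = -2 + (-257 - 127/(9 + 66))/3 = -2 + (-257 - 127/75)/3 = -2 + (⅓)*(-19402/75) = -2 - 19402/225 = -19852/225 ≈ -88.231)
(q + 493123)*(v(-20, -690) - 41*(-21)*17) = (-19852/225 + 493123)*(-690 - 41*(-21)*17) = 110932823*(-690 + 861*17)/225 = 110932823*(-690 + 14637)/225 = (110932823/225)*13947 = 515726694127/75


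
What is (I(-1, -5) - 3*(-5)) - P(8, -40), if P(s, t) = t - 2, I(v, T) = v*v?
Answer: 58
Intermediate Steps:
I(v, T) = v²
P(s, t) = -2 + t
(I(-1, -5) - 3*(-5)) - P(8, -40) = ((-1)² - 3*(-5)) - (-2 - 40) = (1 + 15) - 1*(-42) = 16 + 42 = 58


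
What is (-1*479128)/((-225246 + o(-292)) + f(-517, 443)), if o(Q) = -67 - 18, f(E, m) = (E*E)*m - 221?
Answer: -479128/118183475 ≈ -0.0040541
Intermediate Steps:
f(E, m) = -221 + m*E² (f(E, m) = E²*m - 221 = m*E² - 221 = -221 + m*E²)
o(Q) = -85
(-1*479128)/((-225246 + o(-292)) + f(-517, 443)) = (-1*479128)/((-225246 - 85) + (-221 + 443*(-517)²)) = -479128/(-225331 + (-221 + 443*267289)) = -479128/(-225331 + (-221 + 118409027)) = -479128/(-225331 + 118408806) = -479128/118183475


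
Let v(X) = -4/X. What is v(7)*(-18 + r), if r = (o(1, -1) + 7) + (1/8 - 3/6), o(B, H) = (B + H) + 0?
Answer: 13/2 ≈ 6.5000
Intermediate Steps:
o(B, H) = B + H
r = 53/8 (r = ((1 - 1) + 7) + (1/8 - 3/6) = (0 + 7) + (1*(⅛) - 3*⅙) = 7 + (⅛ - ½) = 7 - 3/8 = 53/8 ≈ 6.6250)
v(7)*(-18 + r) = (-4/7)*(-18 + 53/8) = -4*⅐*(-91/8) = -4/7*(-91/8) = 13/2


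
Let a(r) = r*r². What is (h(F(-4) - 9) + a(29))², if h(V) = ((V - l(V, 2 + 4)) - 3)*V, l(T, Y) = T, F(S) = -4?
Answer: 596727184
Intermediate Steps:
a(r) = r³
h(V) = -3*V (h(V) = ((V - V) - 3)*V = (0 - 3)*V = -3*V)
(h(F(-4) - 9) + a(29))² = (-3*(-4 - 9) + 29³)² = (-3*(-13) + 24389)² = (39 + 24389)² = 24428² = 596727184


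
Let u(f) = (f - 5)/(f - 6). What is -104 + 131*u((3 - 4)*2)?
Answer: 85/8 ≈ 10.625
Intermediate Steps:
u(f) = (-5 + f)/(-6 + f)
-104 + 131*u((3 - 4)*2) = -104 + 131*((-5 + (3 - 4)*2)/(-6 + (3 - 4)*2)) = -104 + 131*((-5 - 1*2)/(-6 - 1*2)) = -104 + 131*((-5 - 2)/(-6 - 2)) = -104 + 131*(-7/(-8)) = -104 + 131*(-1/8*(-7)) = -104 + 131*(7/8) = -104 + 917/8 = 85/8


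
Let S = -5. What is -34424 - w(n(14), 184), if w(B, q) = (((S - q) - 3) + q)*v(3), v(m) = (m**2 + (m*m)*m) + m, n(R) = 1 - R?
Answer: -34112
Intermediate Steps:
v(m) = m + m**2 + m**3 (v(m) = (m**2 + m**2*m) + m = (m**2 + m**3) + m = m + m**2 + m**3)
w(B, q) = -312 (w(B, q) = (((-5 - q) - 3) + q)*(3*(1 + 3 + 3**2)) = ((-8 - q) + q)*(3*(1 + 3 + 9)) = -24*13 = -8*39 = -312)
-34424 - w(n(14), 184) = -34424 - 1*(-312) = -34424 + 312 = -34112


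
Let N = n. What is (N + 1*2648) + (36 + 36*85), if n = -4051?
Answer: 1693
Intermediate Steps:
N = -4051
(N + 1*2648) + (36 + 36*85) = (-4051 + 1*2648) + (36 + 36*85) = (-4051 + 2648) + (36 + 3060) = -1403 + 3096 = 1693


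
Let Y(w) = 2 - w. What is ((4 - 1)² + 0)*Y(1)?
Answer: 9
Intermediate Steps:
((4 - 1)² + 0)*Y(1) = ((4 - 1)² + 0)*(2 - 1*1) = (3² + 0)*(2 - 1) = (9 + 0)*1 = 9*1 = 9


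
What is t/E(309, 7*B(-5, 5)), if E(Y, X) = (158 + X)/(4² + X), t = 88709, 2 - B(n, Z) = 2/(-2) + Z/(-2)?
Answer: 9669281/393 ≈ 24604.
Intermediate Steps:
B(n, Z) = 3 + Z/2 (B(n, Z) = 2 - (2/(-2) + Z/(-2)) = 2 - (2*(-½) + Z*(-½)) = 2 - (-1 - Z/2) = 2 + (1 + Z/2) = 3 + Z/2)
E(Y, X) = (158 + X)/(16 + X)
t/E(309, 7*B(-5, 5)) = 88709/(((158 + 7*(3 + (½)*5))/(16 + 7*(3 + (½)*5)))) = 88709/(((158 + 7*(3 + 5/2))/(16 + 7*(3 + 5/2)))) = 88709/(((158 + 7*(11/2))/(16 + 7*(11/2)))) = 88709/(((158 + 77/2)/(16 + 77/2))) = 88709/(((393/2)/(109/2))) = 88709/(((2/109)*(393/2))) = 88709/(393/109) = 88709*(109/393) = 9669281/393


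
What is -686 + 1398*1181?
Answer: 1650352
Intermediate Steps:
-686 + 1398*1181 = -686 + 1651038 = 1650352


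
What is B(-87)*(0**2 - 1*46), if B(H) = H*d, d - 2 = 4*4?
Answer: 72036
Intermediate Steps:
d = 18 (d = 2 + 4*4 = 2 + 16 = 18)
B(H) = 18*H (B(H) = H*18 = 18*H)
B(-87)*(0**2 - 1*46) = (18*(-87))*(0**2 - 1*46) = -1566*(0 - 46) = -1566*(-46) = 72036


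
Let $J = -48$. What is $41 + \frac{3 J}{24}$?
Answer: $35$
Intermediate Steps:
$41 + \frac{3 J}{24} = 41 + \frac{3 \left(-48\right)}{24} = 41 - 6 = 35$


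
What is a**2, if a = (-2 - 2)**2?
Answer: 256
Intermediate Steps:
a = 16 (a = (-4)**2 = 16)
a**2 = 16**2 = 256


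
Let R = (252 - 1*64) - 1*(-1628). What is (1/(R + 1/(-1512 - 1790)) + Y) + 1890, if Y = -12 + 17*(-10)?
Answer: 10241907450/5996431 ≈ 1708.0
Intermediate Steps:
R = 1816 (R = (252 - 64) + 1628 = 188 + 1628 = 1816)
Y = -182 (Y = -12 - 170 = -182)
(1/(R + 1/(-1512 - 1790)) + Y) + 1890 = (1/(1816 + 1/(-1512 - 1790)) - 182) + 1890 = (1/(1816 + 1/(-3302)) - 182) + 1890 = (1/(1816 - 1/3302) - 182) + 1890 = (1/(5996431/3302) - 182) + 1890 = (3302/5996431 - 182) + 1890 = -1091347140/5996431 + 1890 = 10241907450/5996431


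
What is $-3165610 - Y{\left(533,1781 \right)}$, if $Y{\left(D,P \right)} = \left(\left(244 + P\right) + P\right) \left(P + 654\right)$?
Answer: $-12433220$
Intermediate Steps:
$Y{\left(D,P \right)} = \left(244 + 2 P\right) \left(654 + P\right)$
$-3165610 - Y{\left(533,1781 \right)} = -3165610 - \left(159576 + 2 \cdot 1781^{2} + 1552 \cdot 1781\right) = -3165610 - \left(159576 + 2 \cdot 3171961 + 2764112\right) = -3165610 - \left(159576 + 6343922 + 2764112\right) = -3165610 - 9267610 = -12433220$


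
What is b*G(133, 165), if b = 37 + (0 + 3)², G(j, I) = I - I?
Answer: 0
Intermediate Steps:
G(j, I) = 0
b = 46 (b = 37 + 3² = 37 + 9 = 46)
b*G(133, 165) = 46*0 = 0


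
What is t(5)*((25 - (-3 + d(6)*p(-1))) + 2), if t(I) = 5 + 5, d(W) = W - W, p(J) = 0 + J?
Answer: 300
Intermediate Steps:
p(J) = J
d(W) = 0
t(I) = 10
t(5)*((25 - (-3 + d(6)*p(-1))) + 2) = 10*((25 - (-3 + 0*(-1))) + 2) = 10*((25 - (-3 + 0)) + 2) = 10*((25 - 1*(-3)) + 2) = 10*((25 + 3) + 2) = 10*(28 + 2) = 10*30 = 300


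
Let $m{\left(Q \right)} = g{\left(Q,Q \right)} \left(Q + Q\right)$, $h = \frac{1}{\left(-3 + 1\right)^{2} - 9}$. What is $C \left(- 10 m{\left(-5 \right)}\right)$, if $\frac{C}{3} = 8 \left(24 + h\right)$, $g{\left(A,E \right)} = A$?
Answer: $-285600$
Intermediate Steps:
$h = - \frac{1}{5}$ ($h = \frac{1}{\left(-2\right)^{2} - 9} = \frac{1}{4 - 9} = \frac{1}{-5} = - \frac{1}{5} \approx -0.2$)
$m{\left(Q \right)} = 2 Q^{2}$ ($m{\left(Q \right)} = Q \left(Q + Q\right) = Q 2 Q = 2 Q^{2}$)
$C = \frac{2856}{5}$ ($C = 3 \cdot 8 \left(24 - \frac{1}{5}\right) = 3 \cdot 8 \cdot \frac{119}{5} = 3 \cdot \frac{952}{5} = \frac{2856}{5} \approx 571.2$)
$C \left(- 10 m{\left(-5 \right)}\right) = \frac{2856 \left(- 10 \cdot 2 \left(-5\right)^{2}\right)}{5} = \frac{2856 \left(- 10 \cdot 2 \cdot 25\right)}{5} = \frac{2856 \left(\left(-10\right) 50\right)}{5} = \frac{2856}{5} \left(-500\right) = -285600$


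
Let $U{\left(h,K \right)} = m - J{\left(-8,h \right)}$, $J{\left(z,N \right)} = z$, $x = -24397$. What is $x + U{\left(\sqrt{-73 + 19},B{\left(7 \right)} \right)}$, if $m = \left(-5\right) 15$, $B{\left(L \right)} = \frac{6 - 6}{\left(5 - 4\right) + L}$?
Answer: $-24464$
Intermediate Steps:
$B{\left(L \right)} = 0$ ($B{\left(L \right)} = \frac{0}{\left(5 - 4\right) + L} = \frac{0}{1 + L} = 0$)
$m = -75$
$U{\left(h,K \right)} = -67$ ($U{\left(h,K \right)} = -75 - -8 = -75 + 8 = -67$)
$x + U{\left(\sqrt{-73 + 19},B{\left(7 \right)} \right)} = -24397 - 67 = -24464$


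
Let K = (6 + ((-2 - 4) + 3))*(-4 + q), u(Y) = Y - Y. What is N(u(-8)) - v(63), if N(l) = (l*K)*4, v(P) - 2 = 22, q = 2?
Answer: -24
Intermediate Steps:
v(P) = 24 (v(P) = 2 + 22 = 24)
u(Y) = 0
K = -6 (K = (6 + ((-2 - 4) + 3))*(-4 + 2) = (6 + (-6 + 3))*(-2) = (6 - 3)*(-2) = 3*(-2) = -6)
N(l) = -24*l (N(l) = (l*(-6))*4 = -6*l*4 = -24*l)
N(u(-8)) - v(63) = -24*0 - 1*24 = 0 - 24 = -24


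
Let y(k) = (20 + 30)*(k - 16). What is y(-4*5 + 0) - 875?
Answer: -2675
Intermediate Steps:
y(k) = -800 + 50*k (y(k) = 50*(-16 + k) = -800 + 50*k)
y(-4*5 + 0) - 875 = (-800 + 50*(-4*5 + 0)) - 875 = (-800 + 50*(-20 + 0)) - 875 = (-800 + 50*(-20)) - 875 = (-800 - 1000) - 875 = -1800 - 875 = -2675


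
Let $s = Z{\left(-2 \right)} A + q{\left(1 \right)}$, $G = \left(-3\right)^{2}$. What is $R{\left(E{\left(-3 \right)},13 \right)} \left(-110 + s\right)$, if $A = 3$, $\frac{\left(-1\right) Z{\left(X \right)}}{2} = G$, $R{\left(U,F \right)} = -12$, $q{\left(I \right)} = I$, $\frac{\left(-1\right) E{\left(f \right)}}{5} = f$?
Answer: $1956$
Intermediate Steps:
$E{\left(f \right)} = - 5 f$
$G = 9$
$Z{\left(X \right)} = -18$ ($Z{\left(X \right)} = \left(-2\right) 9 = -18$)
$s = -53$ ($s = \left(-18\right) 3 + 1 = -54 + 1 = -53$)
$R{\left(E{\left(-3 \right)},13 \right)} \left(-110 + s\right) = - 12 \left(-110 - 53\right) = \left(-12\right) \left(-163\right) = 1956$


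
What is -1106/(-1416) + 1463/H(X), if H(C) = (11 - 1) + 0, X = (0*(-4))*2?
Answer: 520667/3540 ≈ 147.08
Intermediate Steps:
X = 0 (X = 0*2 = 0)
H(C) = 10 (H(C) = 10 + 0 = 10)
-1106/(-1416) + 1463/H(X) = -1106/(-1416) + 1463/10 = -1106*(-1/1416) + 1463*(⅒) = 553/708 + 1463/10 = 520667/3540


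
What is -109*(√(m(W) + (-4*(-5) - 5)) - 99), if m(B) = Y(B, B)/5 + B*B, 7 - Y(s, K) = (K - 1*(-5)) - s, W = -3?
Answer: 10791 - 109*√610/5 ≈ 10253.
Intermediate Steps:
Y(s, K) = 2 + s - K (Y(s, K) = 7 - ((K - 1*(-5)) - s) = 7 - ((K + 5) - s) = 7 - ((5 + K) - s) = 7 - (5 + K - s) = 7 + (-5 + s - K) = 2 + s - K)
m(B) = ⅖ + B² (m(B) = (2 + B - B)/5 + B*B = 2*(⅕) + B² = ⅖ + B²)
-109*(√(m(W) + (-4*(-5) - 5)) - 99) = -109*(√((⅖ + (-3)²) + (-4*(-5) - 5)) - 99) = -109*(√((⅖ + 9) + (20 - 5)) - 99) = -109*(√(47/5 + 15) - 99) = -109*(√(122/5) - 99) = -109*(√610/5 - 99) = -109*(-99 + √610/5) = 10791 - 109*√610/5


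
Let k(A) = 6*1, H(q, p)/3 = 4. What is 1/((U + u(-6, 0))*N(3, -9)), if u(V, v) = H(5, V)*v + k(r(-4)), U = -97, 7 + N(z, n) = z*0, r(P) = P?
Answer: 1/637 ≈ 0.0015699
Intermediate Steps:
H(q, p) = 12 (H(q, p) = 3*4 = 12)
k(A) = 6
N(z, n) = -7 (N(z, n) = -7 + z*0 = -7 + 0 = -7)
u(V, v) = 6 + 12*v (u(V, v) = 12*v + 6 = 6 + 12*v)
1/((U + u(-6, 0))*N(3, -9)) = 1/((-97 + (6 + 12*0))*(-7)) = 1/((-97 + (6 + 0))*(-7)) = 1/((-97 + 6)*(-7)) = 1/(-91*(-7)) = 1/637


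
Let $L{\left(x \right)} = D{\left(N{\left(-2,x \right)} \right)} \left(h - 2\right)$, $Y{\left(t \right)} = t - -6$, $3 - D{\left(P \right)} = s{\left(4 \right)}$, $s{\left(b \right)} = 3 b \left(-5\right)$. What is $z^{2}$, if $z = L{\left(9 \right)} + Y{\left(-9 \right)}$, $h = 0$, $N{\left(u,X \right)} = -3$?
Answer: $16641$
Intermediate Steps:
$s{\left(b \right)} = - 15 b$
$D{\left(P \right)} = 63$ ($D{\left(P \right)} = 3 - \left(-15\right) 4 = 3 - -60 = 3 + 60 = 63$)
$Y{\left(t \right)} = 6 + t$ ($Y{\left(t \right)} = t + 6 = 6 + t$)
$L{\left(x \right)} = -126$ ($L{\left(x \right)} = 63 \left(0 - 2\right) = 63 \left(-2\right) = -126$)
$z = -129$ ($z = -126 + \left(6 - 9\right) = -126 - 3 = -129$)
$z^{2} = \left(-129\right)^{2} = 16641$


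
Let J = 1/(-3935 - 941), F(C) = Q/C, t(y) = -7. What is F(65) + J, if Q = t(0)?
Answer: -34197/316940 ≈ -0.10790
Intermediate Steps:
Q = -7
F(C) = -7/C
J = -1/4876 (J = 1/(-4876) = -1/4876 ≈ -0.00020509)
F(65) + J = -7/65 - 1/4876 = -34197/316940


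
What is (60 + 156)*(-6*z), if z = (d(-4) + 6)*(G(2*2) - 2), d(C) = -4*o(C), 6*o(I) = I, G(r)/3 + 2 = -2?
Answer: 157248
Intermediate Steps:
G(r) = -12 (G(r) = -6 + 3*(-2) = -6 - 6 = -12)
o(I) = I/6
d(C) = -2*C/3
z = -364/3 (z = (-⅔*(-4) + 6)*(-12 - 2) = (8/3 + 6)*(-14) = (26/3)*(-14) = -364/3 ≈ -121.33)
(60 + 156)*(-6*z) = (60 + 156)*(-6*(-364/3)) = 216*728 = 157248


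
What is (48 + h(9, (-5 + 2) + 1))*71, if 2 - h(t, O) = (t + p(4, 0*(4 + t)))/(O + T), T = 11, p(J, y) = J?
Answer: 31027/9 ≈ 3447.4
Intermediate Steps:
h(t, O) = 2 - (4 + t)/(11 + O) (h(t, O) = 2 - (t + 4)/(O + 11) = 2 - (4 + t)/(11 + O))
(48 + h(9, (-5 + 2) + 1))*71 = (48 + (18 - 1*9 + 2*((-5 + 2) + 1))/(11 + ((-5 + 2) + 1)))*71 = (48 + (18 - 9 + 2*(-3 + 1))/(11 + (-3 + 1)))*71 = (48 + (18 - 9 + 2*(-2))/(11 - 2))*71 = (48 + (18 - 9 - 4)/9)*71 = (48 + (⅑)*5)*71 = (48 + 5/9)*71 = (437/9)*71 = 31027/9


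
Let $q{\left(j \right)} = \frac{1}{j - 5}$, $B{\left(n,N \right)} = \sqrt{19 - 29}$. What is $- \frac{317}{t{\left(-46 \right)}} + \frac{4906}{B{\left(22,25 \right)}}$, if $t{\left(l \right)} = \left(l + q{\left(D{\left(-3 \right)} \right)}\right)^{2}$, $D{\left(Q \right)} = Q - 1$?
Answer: $- \frac{25677}{172225} - \frac{2453 i \sqrt{10}}{5} \approx -0.14909 - 1551.4 i$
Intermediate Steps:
$B{\left(n,N \right)} = i \sqrt{10}$ ($B{\left(n,N \right)} = \sqrt{-10} = i \sqrt{10}$)
$D{\left(Q \right)} = -1 + Q$ ($D{\left(Q \right)} = Q - 1 = -1 + Q$)
$q{\left(j \right)} = \frac{1}{-5 + j}$
$t{\left(l \right)} = \left(- \frac{1}{9} + l\right)^{2}$ ($t{\left(l \right)} = \left(l + \frac{1}{-5 - 4}\right)^{2} = \left(l + \frac{1}{-9}\right)^{2} = \left(l - \frac{1}{9}\right)^{2} = \left(- \frac{1}{9} + l\right)^{2}$)
$- \frac{317}{t{\left(-46 \right)}} + \frac{4906}{B{\left(22,25 \right)}} = - \frac{317}{\frac{1}{81} \left(-1 + 9 \left(-46\right)\right)^{2}} + \frac{4906}{i \sqrt{10}} = - \frac{317}{\frac{1}{81} \left(-1 - 414\right)^{2}} + 4906 \left(- \frac{i \sqrt{10}}{10}\right) = - \frac{317}{\frac{1}{81} \left(-415\right)^{2}} - \frac{2453 i \sqrt{10}}{5} = - \frac{317}{\frac{1}{81} \cdot 172225} - \frac{2453 i \sqrt{10}}{5} = - \frac{317}{\frac{172225}{81}} - \frac{2453 i \sqrt{10}}{5} = \left(-317\right) \frac{81}{172225} - \frac{2453 i \sqrt{10}}{5} = - \frac{25677}{172225} - \frac{2453 i \sqrt{10}}{5}$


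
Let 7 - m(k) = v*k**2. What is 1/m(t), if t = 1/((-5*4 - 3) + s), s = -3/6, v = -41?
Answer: 2209/15627 ≈ 0.14136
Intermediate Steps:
s = -1/2 (s = (1/6)*(-3) = -1/2 ≈ -0.50000)
t = -2/47 (t = 1/((-5*4 - 3) - 1/2) = 1/((-20 - 3) - 1/2) = 1/(-23 - 1/2) = 1/(-47/2) = -2/47 ≈ -0.042553)
m(k) = 7 + 41*k**2 (m(k) = 7 - (-41)*k**2 = 7 + 41*k**2)
1/m(t) = 1/(7 + 41*(-2/47)**2) = 1/(7 + 41*(4/2209)) = 1/(7 + 164/2209) = 1/(15627/2209) = 2209/15627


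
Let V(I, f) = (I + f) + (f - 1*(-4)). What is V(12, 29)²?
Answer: 5476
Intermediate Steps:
V(I, f) = 4 + I + 2*f (V(I, f) = (I + f) + (f + 4) = (I + f) + (4 + f) = 4 + I + 2*f)
V(12, 29)² = (4 + 12 + 2*29)² = (4 + 12 + 58)² = 74² = 5476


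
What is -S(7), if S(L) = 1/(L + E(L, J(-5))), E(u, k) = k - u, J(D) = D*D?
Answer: -1/25 ≈ -0.040000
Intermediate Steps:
J(D) = D²
S(L) = 1/25 (S(L) = 1/(L + ((-5)² - L)) = 1/(L + (25 - L)) = 1/25)
-S(7) = -1*1/25 = -1/25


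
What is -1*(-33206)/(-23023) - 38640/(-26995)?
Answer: -1357450/124301177 ≈ -0.010921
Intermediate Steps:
-1*(-33206)/(-23023) - 38640/(-26995) = 33206*(-1/23023) - 38640*(-1/26995) = -33206/23023 + 7728/5399 = -1357450/124301177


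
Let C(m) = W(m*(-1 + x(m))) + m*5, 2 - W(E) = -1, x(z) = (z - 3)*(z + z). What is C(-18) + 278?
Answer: 191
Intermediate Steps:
x(z) = 2*z*(-3 + z) (x(z) = (-3 + z)*(2*z) = 2*z*(-3 + z))
W(E) = 3 (W(E) = 2 - 1*(-1) = 2 + 1 = 3)
C(m) = 3 + 5*m (C(m) = 3 + m*5 = 3 + 5*m)
C(-18) + 278 = (3 + 5*(-18)) + 278 = (3 - 90) + 278 = -87 + 278 = 191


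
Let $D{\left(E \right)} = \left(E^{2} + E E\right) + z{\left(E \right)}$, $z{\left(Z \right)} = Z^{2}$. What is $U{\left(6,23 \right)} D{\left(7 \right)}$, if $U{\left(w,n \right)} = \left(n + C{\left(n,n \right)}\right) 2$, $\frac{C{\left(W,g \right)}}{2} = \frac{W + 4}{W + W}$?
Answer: $\frac{163464}{23} \approx 7107.1$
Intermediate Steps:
$C{\left(W,g \right)} = \frac{4 + W}{W}$ ($C{\left(W,g \right)} = 2 \frac{W + 4}{W + W} = 2 \frac{4 + W}{2 W} = \frac{4 + W}{W}$)
$D{\left(E \right)} = 3 E^{2}$ ($D{\left(E \right)} = \left(E^{2} + E E\right) + E^{2} = \left(E^{2} + E^{2}\right) + E^{2} = 2 E^{2} + E^{2} = 3 E^{2}$)
$U{\left(w,n \right)} = 2 n + \frac{2 \left(4 + n\right)}{n}$ ($U{\left(w,n \right)} = \left(n + \frac{4 + n}{n}\right) 2 = 2 n + \frac{2 \left(4 + n\right)}{n}$)
$U{\left(6,23 \right)} D{\left(7 \right)} = \left(2 + 2 \cdot 23 + \frac{8}{23}\right) 3 \cdot 7^{2} = \left(2 + 46 + 8 \cdot \frac{1}{23}\right) 3 \cdot 49 = \left(2 + 46 + \frac{8}{23}\right) 147 = \frac{1112}{23} \cdot 147 = \frac{163464}{23}$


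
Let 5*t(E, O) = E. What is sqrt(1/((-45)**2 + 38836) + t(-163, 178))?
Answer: I*sqrt(1360740355090)/204305 ≈ 5.7096*I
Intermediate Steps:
t(E, O) = E/5
sqrt(1/((-45)**2 + 38836) + t(-163, 178)) = sqrt(1/((-45)**2 + 38836) + (1/5)*(-163)) = sqrt(1/(2025 + 38836) - 163/5) = sqrt(1/40861 - 163/5) = sqrt(-6660338/204305) = I*sqrt(1360740355090)/204305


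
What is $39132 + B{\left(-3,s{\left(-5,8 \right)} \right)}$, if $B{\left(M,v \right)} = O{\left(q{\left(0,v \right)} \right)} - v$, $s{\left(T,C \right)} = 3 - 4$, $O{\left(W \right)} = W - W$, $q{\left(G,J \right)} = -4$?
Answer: $39133$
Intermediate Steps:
$O{\left(W \right)} = 0$
$s{\left(T,C \right)} = -1$
$B{\left(M,v \right)} = - v$ ($B{\left(M,v \right)} = 0 - v = - v$)
$39132 + B{\left(-3,s{\left(-5,8 \right)} \right)} = 39132 - -1 = 39132 + 1 = 39133$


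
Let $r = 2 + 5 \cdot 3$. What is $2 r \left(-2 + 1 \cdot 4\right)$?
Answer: $68$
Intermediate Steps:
$r = 17$ ($r = 2 + 15 = 17$)
$2 r \left(-2 + 1 \cdot 4\right) = 2 \cdot 17 \left(-2 + 1 \cdot 4\right) = 34 \left(-2 + 4\right) = 34 \cdot 2 = 68$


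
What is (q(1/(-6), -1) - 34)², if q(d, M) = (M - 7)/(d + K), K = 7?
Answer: 2079364/1681 ≈ 1237.0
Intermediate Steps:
q(d, M) = (-7 + M)/(7 + d) (q(d, M) = (M - 7)/(d + 7) = (-7 + M)/(7 + d))
(q(1/(-6), -1) - 34)² = ((-7 - 1)/(7 + 1/(-6)) - 34)² = (-8/(7 - ⅙) - 34)² = (-8/(41/6) - 34)² = ((6/41)*(-8) - 34)² = (-48/41 - 34)² = (-1442/41)² = 2079364/1681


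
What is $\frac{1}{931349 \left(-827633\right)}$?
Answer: $- \frac{1}{770815166917} \approx -1.2973 \cdot 10^{-12}$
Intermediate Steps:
$\frac{1}{931349 \left(-827633\right)} = \frac{1}{931349} \left(- \frac{1}{827633}\right) = - \frac{1}{770815166917}$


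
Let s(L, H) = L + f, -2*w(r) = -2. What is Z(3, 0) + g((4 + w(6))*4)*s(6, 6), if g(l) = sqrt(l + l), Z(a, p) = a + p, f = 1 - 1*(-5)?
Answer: 3 + 24*sqrt(10) ≈ 78.895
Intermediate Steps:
f = 6 (f = 1 + 5 = 6)
w(r) = 1 (w(r) = -1/2*(-2) = 1)
s(L, H) = 6 + L (s(L, H) = L + 6 = 6 + L)
g(l) = sqrt(2)*sqrt(l) (g(l) = sqrt(2*l) = sqrt(2)*sqrt(l))
Z(3, 0) + g((4 + w(6))*4)*s(6, 6) = (3 + 0) + (sqrt(2)*sqrt((4 + 1)*4))*(6 + 6) = 3 + (sqrt(2)*sqrt(5*4))*12 = 3 + (sqrt(2)*sqrt(20))*12 = 3 + (sqrt(2)*(2*sqrt(5)))*12 = 3 + (2*sqrt(10))*12 = 3 + 24*sqrt(10)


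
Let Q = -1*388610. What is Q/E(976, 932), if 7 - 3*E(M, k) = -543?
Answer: -116583/55 ≈ -2119.7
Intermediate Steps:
E(M, k) = 550/3 (E(M, k) = 7/3 - 1/3*(-543) = 7/3 + 181 = 550/3)
Q = -388610
Q/E(976, 932) = -388610/550/3 = -388610*3/550 = -116583/55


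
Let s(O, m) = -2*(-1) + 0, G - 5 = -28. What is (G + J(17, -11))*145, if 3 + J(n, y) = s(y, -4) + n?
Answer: -1015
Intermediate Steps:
G = -23 (G = 5 - 28 = -23)
s(O, m) = 2 (s(O, m) = 2 + 0 = 2)
J(n, y) = -1 + n (J(n, y) = -3 + (2 + n) = -1 + n)
(G + J(17, -11))*145 = (-23 + (-1 + 17))*145 = (-23 + 16)*145 = -7*145 = -1015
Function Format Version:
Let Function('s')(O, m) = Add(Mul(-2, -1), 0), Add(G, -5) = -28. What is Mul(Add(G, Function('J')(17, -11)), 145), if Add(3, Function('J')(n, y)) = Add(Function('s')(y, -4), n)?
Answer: -1015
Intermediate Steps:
G = -23 (G = Add(5, -28) = -23)
Function('s')(O, m) = 2 (Function('s')(O, m) = Add(2, 0) = 2)
Function('J')(n, y) = Add(-1, n) (Function('J')(n, y) = Add(-3, Add(2, n)) = Add(-1, n))
Mul(Add(G, Function('J')(17, -11)), 145) = Mul(Add(-23, Add(-1, 17)), 145) = Mul(Add(-23, 16), 145) = Mul(-7, 145) = -1015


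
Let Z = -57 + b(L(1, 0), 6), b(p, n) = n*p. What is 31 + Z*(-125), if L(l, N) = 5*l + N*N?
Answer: 3406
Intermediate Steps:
L(l, N) = N² + 5*l (L(l, N) = 5*l + N² = N² + 5*l)
Z = -27 (Z = -57 + 6*(0² + 5*1) = -57 + 6*(0 + 5) = -57 + 6*5 = -57 + 30 = -27)
31 + Z*(-125) = 31 - 27*(-125) = 31 + 3375 = 3406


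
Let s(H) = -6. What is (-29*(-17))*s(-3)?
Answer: -2958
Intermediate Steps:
(-29*(-17))*s(-3) = -29*(-17)*(-6) = 493*(-6) = -2958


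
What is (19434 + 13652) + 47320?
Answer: 80406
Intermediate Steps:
(19434 + 13652) + 47320 = 33086 + 47320 = 80406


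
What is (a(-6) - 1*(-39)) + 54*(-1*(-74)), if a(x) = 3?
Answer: 4038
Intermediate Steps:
(a(-6) - 1*(-39)) + 54*(-1*(-74)) = (3 - 1*(-39)) + 54*(-1*(-74)) = (3 + 39) + 54*74 = 42 + 3996 = 4038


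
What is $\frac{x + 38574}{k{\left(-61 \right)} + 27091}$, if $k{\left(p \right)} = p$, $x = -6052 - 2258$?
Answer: $\frac{5044}{4505} \approx 1.1196$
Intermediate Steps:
$x = -8310$ ($x = -6052 - 2258 = -8310$)
$\frac{x + 38574}{k{\left(-61 \right)} + 27091} = \frac{-8310 + 38574}{-61 + 27091} = \frac{30264}{27030} = 30264 \cdot \frac{1}{27030} = \frac{5044}{4505}$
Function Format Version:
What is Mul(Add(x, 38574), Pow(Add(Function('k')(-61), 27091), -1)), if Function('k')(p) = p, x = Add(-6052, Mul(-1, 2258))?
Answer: Rational(5044, 4505) ≈ 1.1196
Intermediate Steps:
x = -8310 (x = Add(-6052, -2258) = -8310)
Mul(Add(x, 38574), Pow(Add(Function('k')(-61), 27091), -1)) = Mul(Add(-8310, 38574), Pow(Add(-61, 27091), -1)) = Mul(30264, Pow(27030, -1)) = Mul(30264, Rational(1, 27030)) = Rational(5044, 4505)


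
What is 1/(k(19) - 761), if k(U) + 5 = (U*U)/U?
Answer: -1/747 ≈ -0.0013387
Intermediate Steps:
k(U) = -5 + U (k(U) = -5 + (U*U)/U = -5 + U²/U = -5 + U)
1/(k(19) - 761) = 1/((-5 + 19) - 761) = 1/(14 - 761) = 1/(-747) = -1/747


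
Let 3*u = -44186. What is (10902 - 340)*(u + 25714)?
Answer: 348081272/3 ≈ 1.1603e+8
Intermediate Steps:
u = -44186/3 (u = (⅓)*(-44186) = -44186/3 ≈ -14729.)
(10902 - 340)*(u + 25714) = (10902 - 340)*(-44186/3 + 25714) = 10562*(32956/3) = 348081272/3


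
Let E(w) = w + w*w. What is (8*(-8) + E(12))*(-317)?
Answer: -29164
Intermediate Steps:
E(w) = w + w²
(8*(-8) + E(12))*(-317) = (8*(-8) + 12*(1 + 12))*(-317) = (-64 + 12*13)*(-317) = (-64 + 156)*(-317) = 92*(-317) = -29164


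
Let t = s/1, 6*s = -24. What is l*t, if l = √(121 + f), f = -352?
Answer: -4*I*√231 ≈ -60.795*I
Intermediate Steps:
s = -4 (s = (⅙)*(-24) = -4)
t = -4 (t = -4/1 = -4*1 = -4)
l = I*√231 (l = √(121 - 352) = √(-231) = I*√231 ≈ 15.199*I)
l*t = (I*√231)*(-4) = -4*I*√231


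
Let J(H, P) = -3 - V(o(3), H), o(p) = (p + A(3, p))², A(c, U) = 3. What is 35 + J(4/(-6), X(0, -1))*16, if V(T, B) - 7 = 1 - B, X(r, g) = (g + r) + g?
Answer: -455/3 ≈ -151.67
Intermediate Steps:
o(p) = (3 + p)² (o(p) = (p + 3)² = (3 + p)²)
X(r, g) = r + 2*g
V(T, B) = 8 - B (V(T, B) = 7 + (1 - B) = 8 - B)
J(H, P) = -11 + H (J(H, P) = -3 - (8 - H) = -3 + (-8 + H) = -11 + H)
35 + J(4/(-6), X(0, -1))*16 = 35 + (-11 + 4/(-6))*16 = 35 + (-11 + 4*(-⅙))*16 = 35 + (-11 - ⅔)*16 = 35 - 35/3*16 = 35 - 560/3 = -455/3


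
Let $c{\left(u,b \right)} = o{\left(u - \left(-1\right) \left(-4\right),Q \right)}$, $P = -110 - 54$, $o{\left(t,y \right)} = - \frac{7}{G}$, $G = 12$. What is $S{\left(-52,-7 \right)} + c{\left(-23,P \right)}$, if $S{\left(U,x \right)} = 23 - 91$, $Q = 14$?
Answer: $- \frac{823}{12} \approx -68.583$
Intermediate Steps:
$o{\left(t,y \right)} = - \frac{7}{12}$
$P = -164$ ($P = -110 - 54 = -164$)
$c{\left(u,b \right)} = - \frac{7}{12}$
$S{\left(U,x \right)} = -68$ ($S{\left(U,x \right)} = 23 - 91 = -68$)
$S{\left(-52,-7 \right)} + c{\left(-23,P \right)} = -68 - \frac{7}{12} = - \frac{823}{12}$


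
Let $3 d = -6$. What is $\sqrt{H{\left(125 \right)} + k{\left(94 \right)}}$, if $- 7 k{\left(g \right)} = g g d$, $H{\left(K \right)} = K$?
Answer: $\frac{\sqrt{129829}}{7} \approx 51.474$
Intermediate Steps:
$d = -2$ ($d = \frac{1}{3} \left(-6\right) = -2$)
$k{\left(g \right)} = \frac{2 g^{2}}{7}$ ($k{\left(g \right)} = - \frac{g g \left(-2\right)}{7} = - \frac{g^{2} \left(-2\right)}{7} = - \frac{\left(-2\right) g^{2}}{7} = \frac{2 g^{2}}{7}$)
$\sqrt{H{\left(125 \right)} + k{\left(94 \right)}} = \sqrt{125 + \frac{2 \cdot 94^{2}}{7}} = \sqrt{125 + \frac{2}{7} \cdot 8836} = \sqrt{125 + \frac{17672}{7}} = \sqrt{\frac{18547}{7}} = \frac{\sqrt{129829}}{7}$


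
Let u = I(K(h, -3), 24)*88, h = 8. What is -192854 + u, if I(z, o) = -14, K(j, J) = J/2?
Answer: -194086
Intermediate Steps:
K(j, J) = J/2 (K(j, J) = J*(1/2) = J/2)
u = -1232 (u = -14*88 = -1232)
-192854 + u = -192854 - 1232 = -194086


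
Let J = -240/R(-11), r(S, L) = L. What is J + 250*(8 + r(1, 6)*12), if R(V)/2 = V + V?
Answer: 220060/11 ≈ 20005.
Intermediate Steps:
R(V) = 4*V (R(V) = 2*(V + V) = 2*(2*V) = 4*V)
J = 60/11 (J = -240/(4*(-11)) = -240/(-44) = -240*(-1/44) = 60/11 ≈ 5.4545)
J + 250*(8 + r(1, 6)*12) = 60/11 + 250*(8 + 6*12) = 60/11 + 250*(8 + 72) = 60/11 + 250*80 = 60/11 + 20000 = 220060/11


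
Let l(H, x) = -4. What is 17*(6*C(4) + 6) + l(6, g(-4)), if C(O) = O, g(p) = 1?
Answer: 506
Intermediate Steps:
17*(6*C(4) + 6) + l(6, g(-4)) = 17*(6*4 + 6) - 4 = 17*(24 + 6) - 4 = 17*30 - 4 = 510 - 4 = 506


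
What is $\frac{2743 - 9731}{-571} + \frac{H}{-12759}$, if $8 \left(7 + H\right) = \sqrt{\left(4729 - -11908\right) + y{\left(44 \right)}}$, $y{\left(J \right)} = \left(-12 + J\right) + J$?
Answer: $\frac{89163889}{7285389} - \frac{\sqrt{1857}}{34024} \approx 12.237$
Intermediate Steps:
$y{\left(J \right)} = -12 + 2 J$
$H = -7 + \frac{3 \sqrt{1857}}{8}$ ($H = -7 + \frac{\sqrt{\left(4729 - -11908\right) + \left(-12 + 2 \cdot 44\right)}}{8} = -7 + \frac{\sqrt{\left(4729 + 11908\right) + \left(-12 + 88\right)}}{8} = -7 + \frac{\sqrt{16637 + 76}}{8} = -7 + \frac{\sqrt{16713}}{8} = -7 + \frac{3 \sqrt{1857}}{8} \approx 9.1599$)
$\frac{2743 - 9731}{-571} + \frac{H}{-12759} = \frac{2743 - 9731}{-571} + \frac{-7 + \frac{3 \sqrt{1857}}{8}}{-12759} = \left(2743 - 9731\right) \left(- \frac{1}{571}\right) + \left(-7 + \frac{3 \sqrt{1857}}{8}\right) \left(- \frac{1}{12759}\right) = \left(-6988\right) \left(- \frac{1}{571}\right) + \left(\frac{7}{12759} - \frac{\sqrt{1857}}{34024}\right) = \frac{6988}{571} + \left(\frac{7}{12759} - \frac{\sqrt{1857}}{34024}\right) = \frac{89163889}{7285389} - \frac{\sqrt{1857}}{34024}$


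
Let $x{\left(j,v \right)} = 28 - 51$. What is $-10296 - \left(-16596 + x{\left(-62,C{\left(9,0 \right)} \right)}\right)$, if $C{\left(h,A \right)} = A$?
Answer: $6323$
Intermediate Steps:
$x{\left(j,v \right)} = -23$ ($x{\left(j,v \right)} = 28 - 51 = -23$)
$-10296 - \left(-16596 + x{\left(-62,C{\left(9,0 \right)} \right)}\right) = -10296 - \left(-16596 - 23\right) = -10296 - -16619 = -10296 + 16619 = 6323$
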